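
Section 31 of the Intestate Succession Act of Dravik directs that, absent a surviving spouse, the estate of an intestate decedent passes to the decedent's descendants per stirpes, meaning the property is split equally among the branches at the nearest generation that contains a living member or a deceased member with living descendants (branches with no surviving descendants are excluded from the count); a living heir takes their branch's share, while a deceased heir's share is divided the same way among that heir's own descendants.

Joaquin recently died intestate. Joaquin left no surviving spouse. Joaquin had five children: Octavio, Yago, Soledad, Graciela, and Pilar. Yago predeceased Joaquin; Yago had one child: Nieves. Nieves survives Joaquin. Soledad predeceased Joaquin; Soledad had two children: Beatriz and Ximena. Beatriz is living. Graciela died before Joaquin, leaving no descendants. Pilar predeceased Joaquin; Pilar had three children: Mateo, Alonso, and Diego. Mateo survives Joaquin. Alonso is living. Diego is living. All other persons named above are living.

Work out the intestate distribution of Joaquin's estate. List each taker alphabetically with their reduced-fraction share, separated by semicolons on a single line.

There is no surviving spouse, so the entire estate passes to Joaquin's descendants per stirpes.
Graciela left no surviving issue, so that branch lapses and is disregarded.
The estate is divided into 4 equal shares of 1/4 among Octavio, Yago, Soledad, Pilar.
Octavio is living and takes 1/4.
Yago predeceased; the 1/4 allotted to Yago's branch passes to Yago's issue by representation.
Nieves is the sole taker at this level and receives the full 1/4.
Soledad predeceased; the 1/4 allotted to Soledad's branch passes to Soledad's issue by representation.
The 1/4 is divided into 2 equal shares of 1/8 among Beatriz, Ximena.
Beatriz is living and takes 1/8.
Ximena is living and takes 1/8.
Pilar predeceased; the 1/4 allotted to Pilar's branch passes to Pilar's issue by representation.
The 1/4 is divided into 3 equal shares of 1/12 among Mateo, Alonso, Diego.
Mateo is living and takes 1/12.
Alonso is living and takes 1/12.
Diego is living and takes 1/12.

Alonso 1/12; Beatriz 1/8; Diego 1/12; Mateo 1/12; Nieves 1/4; Octavio 1/4; Ximena 1/8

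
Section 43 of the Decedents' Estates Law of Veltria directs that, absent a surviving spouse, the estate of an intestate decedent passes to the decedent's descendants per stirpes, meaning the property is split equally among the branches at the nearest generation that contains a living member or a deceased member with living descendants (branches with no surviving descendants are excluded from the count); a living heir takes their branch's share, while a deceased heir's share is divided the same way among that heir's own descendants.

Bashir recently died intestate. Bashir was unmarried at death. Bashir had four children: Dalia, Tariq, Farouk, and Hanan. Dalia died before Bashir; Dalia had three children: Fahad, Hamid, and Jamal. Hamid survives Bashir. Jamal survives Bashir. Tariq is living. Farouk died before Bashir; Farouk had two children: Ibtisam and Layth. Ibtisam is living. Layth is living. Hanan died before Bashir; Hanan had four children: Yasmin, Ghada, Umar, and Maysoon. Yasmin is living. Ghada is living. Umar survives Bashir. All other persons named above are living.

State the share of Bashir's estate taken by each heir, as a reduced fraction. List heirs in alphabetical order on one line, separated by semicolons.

Fahad 1/12; Ghada 1/16; Hamid 1/12; Ibtisam 1/8; Jamal 1/12; Layth 1/8; Maysoon 1/16; Tariq 1/4; Umar 1/16; Yasmin 1/16

There is no surviving spouse, so the entire estate passes to Bashir's descendants per stirpes.
The estate is divided into 4 equal shares of 1/4 among Dalia, Tariq, Farouk, Hanan.
Dalia predeceased; the 1/4 allotted to Dalia's branch passes to Dalia's issue by representation.
The 1/4 is divided into 3 equal shares of 1/12 among Fahad, Hamid, Jamal.
Fahad is living and takes 1/12.
Hamid is living and takes 1/12.
Jamal is living and takes 1/12.
Tariq is living and takes 1/4.
Farouk predeceased; the 1/4 allotted to Farouk's branch passes to Farouk's issue by representation.
The 1/4 is divided into 2 equal shares of 1/8 among Ibtisam, Layth.
Ibtisam is living and takes 1/8.
Layth is living and takes 1/8.
Hanan predeceased; the 1/4 allotted to Hanan's branch passes to Hanan's issue by representation.
The 1/4 is divided into 4 equal shares of 1/16 among Yasmin, Ghada, Umar, Maysoon.
Yasmin is living and takes 1/16.
Ghada is living and takes 1/16.
Umar is living and takes 1/16.
Maysoon is living and takes 1/16.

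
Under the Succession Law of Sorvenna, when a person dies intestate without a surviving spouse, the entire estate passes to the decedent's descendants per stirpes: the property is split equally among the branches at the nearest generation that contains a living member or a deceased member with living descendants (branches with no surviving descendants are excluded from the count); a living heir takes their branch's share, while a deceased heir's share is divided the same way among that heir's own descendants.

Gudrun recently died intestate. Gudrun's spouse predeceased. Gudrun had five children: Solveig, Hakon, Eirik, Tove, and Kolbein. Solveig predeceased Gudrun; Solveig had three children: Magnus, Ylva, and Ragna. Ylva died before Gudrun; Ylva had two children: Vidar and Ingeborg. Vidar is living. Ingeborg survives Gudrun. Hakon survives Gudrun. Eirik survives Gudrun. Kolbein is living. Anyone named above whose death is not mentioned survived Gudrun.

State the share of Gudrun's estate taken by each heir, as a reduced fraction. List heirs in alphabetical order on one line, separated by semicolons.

There is no surviving spouse, so the entire estate passes to Gudrun's descendants per stirpes.
The estate is divided into 5 equal shares of 1/5 among Solveig, Hakon, Eirik, Tove, Kolbein.
Solveig predeceased; the 1/5 allotted to Solveig's branch passes to Solveig's issue by representation.
The 1/5 is divided into 3 equal shares of 1/15 among Magnus, Ylva, Ragna.
Magnus is living and takes 1/15.
Ylva predeceased; the 1/15 allotted to Ylva's branch passes to Ylva's issue by representation.
The 1/15 is divided into 2 equal shares of 1/30 among Vidar, Ingeborg.
Vidar is living and takes 1/30.
Ingeborg is living and takes 1/30.
Ragna is living and takes 1/15.
Hakon is living and takes 1/5.
Eirik is living and takes 1/5.
Tove is living and takes 1/5.
Kolbein is living and takes 1/5.

Eirik 1/5; Hakon 1/5; Ingeborg 1/30; Kolbein 1/5; Magnus 1/15; Ragna 1/15; Tove 1/5; Vidar 1/30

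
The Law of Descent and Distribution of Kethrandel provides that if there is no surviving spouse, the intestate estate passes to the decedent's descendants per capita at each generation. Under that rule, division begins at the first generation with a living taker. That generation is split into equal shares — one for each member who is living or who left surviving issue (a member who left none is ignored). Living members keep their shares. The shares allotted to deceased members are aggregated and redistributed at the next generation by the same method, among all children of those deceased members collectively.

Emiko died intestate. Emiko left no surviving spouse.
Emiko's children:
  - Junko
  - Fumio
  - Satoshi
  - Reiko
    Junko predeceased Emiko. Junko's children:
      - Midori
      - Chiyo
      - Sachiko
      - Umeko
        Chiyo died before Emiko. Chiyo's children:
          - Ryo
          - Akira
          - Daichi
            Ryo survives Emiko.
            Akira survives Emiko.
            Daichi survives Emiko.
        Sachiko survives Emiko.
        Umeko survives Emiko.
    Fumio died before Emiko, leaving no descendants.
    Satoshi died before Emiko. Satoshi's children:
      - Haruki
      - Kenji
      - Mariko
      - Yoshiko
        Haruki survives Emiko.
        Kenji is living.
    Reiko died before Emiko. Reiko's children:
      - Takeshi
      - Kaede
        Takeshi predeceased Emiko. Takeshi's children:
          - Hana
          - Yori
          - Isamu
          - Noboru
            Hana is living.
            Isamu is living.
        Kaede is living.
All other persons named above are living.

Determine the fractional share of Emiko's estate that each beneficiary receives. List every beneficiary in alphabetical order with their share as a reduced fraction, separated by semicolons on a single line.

Akira 1/35; Daichi 1/35; Hana 1/35; Haruki 1/10; Isamu 1/35; Kaede 1/10; Kenji 1/10; Mariko 1/10; Midori 1/10; Noboru 1/35; Ryo 1/35; Sachiko 1/10; Umeko 1/10; Yori 1/35; Yoshiko 1/10

There is no surviving spouse, so the entire estate passes to Emiko's descendants per capita at each generation.
No one at generation 1 (Junko, Satoshi, Reiko) is living; moving to the next generation.
At generation 2 (Midori, Chiyo, Sachiko, Umeko, Haruki, Kenji, Mariko, Yoshiko, Takeshi, Kaede) there are 10 shares of (1)/10 = 1/10 each.
Living: Midori, Sachiko, Umeko, Haruki, Kenji, Mariko, Yoshiko, and Kaede — each takes 1/10.
Deceased: Chiyo and Takeshi. Their combined 1/5 is pooled and carried to generation 3.
At generation 3 (Ryo, Akira, Daichi, Hana, Yori, Isamu, Noboru) there are 7 shares of (1/5)/7 = 1/35 each.
Living: Ryo, Akira, Daichi, Hana, Yori, Isamu, and Noboru — each takes 1/35.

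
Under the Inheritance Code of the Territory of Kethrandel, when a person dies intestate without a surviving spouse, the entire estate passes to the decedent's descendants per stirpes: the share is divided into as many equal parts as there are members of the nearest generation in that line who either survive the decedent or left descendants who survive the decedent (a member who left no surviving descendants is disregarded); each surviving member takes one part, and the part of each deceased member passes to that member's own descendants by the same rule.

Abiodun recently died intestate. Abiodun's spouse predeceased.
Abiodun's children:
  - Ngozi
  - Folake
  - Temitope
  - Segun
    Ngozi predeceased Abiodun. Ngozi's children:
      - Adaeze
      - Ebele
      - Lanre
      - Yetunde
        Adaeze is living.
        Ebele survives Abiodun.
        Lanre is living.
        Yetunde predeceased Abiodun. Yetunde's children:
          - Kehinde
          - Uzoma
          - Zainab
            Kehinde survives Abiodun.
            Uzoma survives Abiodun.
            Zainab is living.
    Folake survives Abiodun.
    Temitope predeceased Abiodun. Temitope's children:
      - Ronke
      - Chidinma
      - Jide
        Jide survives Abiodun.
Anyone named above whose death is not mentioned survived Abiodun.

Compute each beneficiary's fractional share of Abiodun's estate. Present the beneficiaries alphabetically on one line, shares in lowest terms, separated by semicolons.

There is no surviving spouse, so the entire estate passes to Abiodun's descendants per stirpes.
The estate is divided into 4 equal shares of 1/4 among Ngozi, Folake, Temitope, Segun.
Ngozi predeceased; the 1/4 allotted to Ngozi's branch passes to Ngozi's issue by representation.
The 1/4 is divided into 4 equal shares of 1/16 among Adaeze, Ebele, Lanre, Yetunde.
Adaeze is living and takes 1/16.
Ebele is living and takes 1/16.
Lanre is living and takes 1/16.
Yetunde predeceased; the 1/16 allotted to Yetunde's branch passes to Yetunde's issue by representation.
The 1/16 is divided into 3 equal shares of 1/48 among Kehinde, Uzoma, Zainab.
Kehinde is living and takes 1/48.
Uzoma is living and takes 1/48.
Zainab is living and takes 1/48.
Folake is living and takes 1/4.
Temitope predeceased; the 1/4 allotted to Temitope's branch passes to Temitope's issue by representation.
The 1/4 is divided into 3 equal shares of 1/12 among Ronke, Chidinma, Jide.
Ronke is living and takes 1/12.
Chidinma is living and takes 1/12.
Jide is living and takes 1/12.
Segun is living and takes 1/4.

Adaeze 1/16; Chidinma 1/12; Ebele 1/16; Folake 1/4; Jide 1/12; Kehinde 1/48; Lanre 1/16; Ronke 1/12; Segun 1/4; Uzoma 1/48; Zainab 1/48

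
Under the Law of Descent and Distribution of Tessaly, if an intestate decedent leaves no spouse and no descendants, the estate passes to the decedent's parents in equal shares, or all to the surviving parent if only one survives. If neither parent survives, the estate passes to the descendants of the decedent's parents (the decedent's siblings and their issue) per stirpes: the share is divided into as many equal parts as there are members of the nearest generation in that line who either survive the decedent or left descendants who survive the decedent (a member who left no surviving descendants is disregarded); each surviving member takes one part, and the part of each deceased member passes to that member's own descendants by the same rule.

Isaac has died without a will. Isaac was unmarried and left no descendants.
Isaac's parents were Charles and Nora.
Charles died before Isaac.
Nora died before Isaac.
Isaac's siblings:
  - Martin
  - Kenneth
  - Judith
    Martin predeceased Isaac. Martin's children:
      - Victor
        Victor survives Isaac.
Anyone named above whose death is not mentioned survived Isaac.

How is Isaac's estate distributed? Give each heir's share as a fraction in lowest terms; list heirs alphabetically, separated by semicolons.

Judith 1/3; Kenneth 1/3; Victor 1/3

Neither parent survives and there are no descendants, so the estate passes to Isaac's siblings and their issue per stirpes.
The estate is divided into 3 equal shares of 1/3 among Martin, Kenneth, Judith.
Martin predeceased; the 1/3 allotted to Martin's branch passes to Martin's issue by representation.
Victor is the sole taker at this level and receives the full 1/3.
Kenneth is living and takes 1/3.
Judith is living and takes 1/3.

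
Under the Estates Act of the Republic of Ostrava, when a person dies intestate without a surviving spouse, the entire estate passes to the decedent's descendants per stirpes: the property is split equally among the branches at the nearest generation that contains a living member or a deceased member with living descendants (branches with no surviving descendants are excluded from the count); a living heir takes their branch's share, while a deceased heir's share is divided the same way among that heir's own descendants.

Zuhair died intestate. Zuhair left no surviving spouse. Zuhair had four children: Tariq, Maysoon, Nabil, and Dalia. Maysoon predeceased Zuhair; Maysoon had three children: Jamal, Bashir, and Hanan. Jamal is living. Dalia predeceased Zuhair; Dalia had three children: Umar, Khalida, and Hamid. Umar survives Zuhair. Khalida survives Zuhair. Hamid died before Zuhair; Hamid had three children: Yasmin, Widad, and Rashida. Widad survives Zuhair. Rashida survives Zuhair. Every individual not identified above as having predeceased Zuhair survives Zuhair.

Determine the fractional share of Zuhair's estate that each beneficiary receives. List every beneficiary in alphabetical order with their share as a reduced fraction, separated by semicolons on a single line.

Bashir 1/12; Hanan 1/12; Jamal 1/12; Khalida 1/12; Nabil 1/4; Rashida 1/36; Tariq 1/4; Umar 1/12; Widad 1/36; Yasmin 1/36

There is no surviving spouse, so the entire estate passes to Zuhair's descendants per stirpes.
The estate is divided into 4 equal shares of 1/4 among Tariq, Maysoon, Nabil, Dalia.
Tariq is living and takes 1/4.
Maysoon predeceased; the 1/4 allotted to Maysoon's branch passes to Maysoon's issue by representation.
The 1/4 is divided into 3 equal shares of 1/12 among Jamal, Bashir, Hanan.
Jamal is living and takes 1/12.
Bashir is living and takes 1/12.
Hanan is living and takes 1/12.
Nabil is living and takes 1/4.
Dalia predeceased; the 1/4 allotted to Dalia's branch passes to Dalia's issue by representation.
The 1/4 is divided into 3 equal shares of 1/12 among Umar, Khalida, Hamid.
Umar is living and takes 1/12.
Khalida is living and takes 1/12.
Hamid predeceased; the 1/12 allotted to Hamid's branch passes to Hamid's issue by representation.
The 1/12 is divided into 3 equal shares of 1/36 among Yasmin, Widad, Rashida.
Yasmin is living and takes 1/36.
Widad is living and takes 1/36.
Rashida is living and takes 1/36.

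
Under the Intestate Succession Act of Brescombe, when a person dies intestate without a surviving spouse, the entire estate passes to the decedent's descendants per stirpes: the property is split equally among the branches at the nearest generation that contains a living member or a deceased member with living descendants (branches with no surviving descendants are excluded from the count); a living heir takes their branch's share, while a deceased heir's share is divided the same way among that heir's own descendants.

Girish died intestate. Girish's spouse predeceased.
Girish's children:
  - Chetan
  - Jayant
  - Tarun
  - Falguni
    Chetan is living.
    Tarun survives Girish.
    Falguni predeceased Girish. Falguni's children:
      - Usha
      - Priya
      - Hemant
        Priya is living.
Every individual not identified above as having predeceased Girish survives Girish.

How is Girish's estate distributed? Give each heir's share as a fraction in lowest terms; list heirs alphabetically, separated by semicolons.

Chetan 1/4; Hemant 1/12; Jayant 1/4; Priya 1/12; Tarun 1/4; Usha 1/12

There is no surviving spouse, so the entire estate passes to Girish's descendants per stirpes.
The estate is divided into 4 equal shares of 1/4 among Chetan, Jayant, Tarun, Falguni.
Chetan is living and takes 1/4.
Jayant is living and takes 1/4.
Tarun is living and takes 1/4.
Falguni predeceased; the 1/4 allotted to Falguni's branch passes to Falguni's issue by representation.
The 1/4 is divided into 3 equal shares of 1/12 among Usha, Priya, Hemant.
Usha is living and takes 1/12.
Priya is living and takes 1/12.
Hemant is living and takes 1/12.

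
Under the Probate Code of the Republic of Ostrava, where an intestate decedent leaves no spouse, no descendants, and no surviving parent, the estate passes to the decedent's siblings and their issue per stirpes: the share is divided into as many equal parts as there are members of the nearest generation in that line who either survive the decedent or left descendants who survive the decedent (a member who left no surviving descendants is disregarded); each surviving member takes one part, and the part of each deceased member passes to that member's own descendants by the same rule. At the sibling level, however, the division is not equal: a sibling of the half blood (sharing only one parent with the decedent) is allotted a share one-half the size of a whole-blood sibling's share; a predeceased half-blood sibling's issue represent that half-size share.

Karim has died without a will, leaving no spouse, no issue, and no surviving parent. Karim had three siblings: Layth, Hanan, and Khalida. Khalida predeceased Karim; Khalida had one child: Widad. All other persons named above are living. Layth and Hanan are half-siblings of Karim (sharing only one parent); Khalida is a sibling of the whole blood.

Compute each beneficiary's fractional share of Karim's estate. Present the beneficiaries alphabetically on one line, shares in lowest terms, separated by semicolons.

Hanan 1/4; Layth 1/4; Widad 1/2

No spouse, descendants, or parent survives, so the estate passes to Karim's siblings per stirpes.
Half-blood siblings count for one-half the weight of whole-blood siblings at the initial division.
Dividing 1 in proportion to weights (total weight 2): Layth (weight 1/2) → 1/4; Hanan (weight 1/2) → 1/4; Khalida (weight 1) → 1/2.
Layth is living and takes 1/4.
Hanan is living and takes 1/4.
Khalida predeceased; the 1/2 allotted to Khalida's branch passes to Khalida's issue by representation.
Widad is the sole taker at this level and receives the full 1/2.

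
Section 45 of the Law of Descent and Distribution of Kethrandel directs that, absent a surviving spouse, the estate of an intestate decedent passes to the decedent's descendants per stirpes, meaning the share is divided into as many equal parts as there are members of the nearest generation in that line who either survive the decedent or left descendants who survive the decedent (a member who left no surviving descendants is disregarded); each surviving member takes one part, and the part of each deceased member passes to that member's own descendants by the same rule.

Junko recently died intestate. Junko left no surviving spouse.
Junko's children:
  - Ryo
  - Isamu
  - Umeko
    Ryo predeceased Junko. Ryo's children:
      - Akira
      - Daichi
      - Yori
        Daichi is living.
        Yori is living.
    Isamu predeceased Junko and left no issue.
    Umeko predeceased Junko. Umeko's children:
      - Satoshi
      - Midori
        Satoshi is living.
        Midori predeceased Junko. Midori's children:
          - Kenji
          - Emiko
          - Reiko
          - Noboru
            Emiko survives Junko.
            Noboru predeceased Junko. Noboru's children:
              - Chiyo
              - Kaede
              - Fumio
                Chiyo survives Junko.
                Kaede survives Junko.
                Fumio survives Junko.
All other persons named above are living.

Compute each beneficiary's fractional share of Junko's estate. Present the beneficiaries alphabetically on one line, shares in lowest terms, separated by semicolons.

Akira 1/6; Chiyo 1/48; Daichi 1/6; Emiko 1/16; Fumio 1/48; Kaede 1/48; Kenji 1/16; Reiko 1/16; Satoshi 1/4; Yori 1/6

There is no surviving spouse, so the entire estate passes to Junko's descendants per stirpes.
Isamu left no surviving issue, so that branch lapses and is disregarded.
The estate is divided into 2 equal shares of 1/2 among Ryo, Umeko.
Ryo predeceased; the 1/2 allotted to Ryo's branch passes to Ryo's issue by representation.
The 1/2 is divided into 3 equal shares of 1/6 among Akira, Daichi, Yori.
Akira is living and takes 1/6.
Daichi is living and takes 1/6.
Yori is living and takes 1/6.
Umeko predeceased; the 1/2 allotted to Umeko's branch passes to Umeko's issue by representation.
The 1/2 is divided into 2 equal shares of 1/4 among Satoshi, Midori.
Satoshi is living and takes 1/4.
Midori predeceased; the 1/4 allotted to Midori's branch passes to Midori's issue by representation.
The 1/4 is divided into 4 equal shares of 1/16 among Kenji, Emiko, Reiko, Noboru.
Kenji is living and takes 1/16.
Emiko is living and takes 1/16.
Reiko is living and takes 1/16.
Noboru predeceased; the 1/16 allotted to Noboru's branch passes to Noboru's issue by representation.
The 1/16 is divided into 3 equal shares of 1/48 among Chiyo, Kaede, Fumio.
Chiyo is living and takes 1/48.
Kaede is living and takes 1/48.
Fumio is living and takes 1/48.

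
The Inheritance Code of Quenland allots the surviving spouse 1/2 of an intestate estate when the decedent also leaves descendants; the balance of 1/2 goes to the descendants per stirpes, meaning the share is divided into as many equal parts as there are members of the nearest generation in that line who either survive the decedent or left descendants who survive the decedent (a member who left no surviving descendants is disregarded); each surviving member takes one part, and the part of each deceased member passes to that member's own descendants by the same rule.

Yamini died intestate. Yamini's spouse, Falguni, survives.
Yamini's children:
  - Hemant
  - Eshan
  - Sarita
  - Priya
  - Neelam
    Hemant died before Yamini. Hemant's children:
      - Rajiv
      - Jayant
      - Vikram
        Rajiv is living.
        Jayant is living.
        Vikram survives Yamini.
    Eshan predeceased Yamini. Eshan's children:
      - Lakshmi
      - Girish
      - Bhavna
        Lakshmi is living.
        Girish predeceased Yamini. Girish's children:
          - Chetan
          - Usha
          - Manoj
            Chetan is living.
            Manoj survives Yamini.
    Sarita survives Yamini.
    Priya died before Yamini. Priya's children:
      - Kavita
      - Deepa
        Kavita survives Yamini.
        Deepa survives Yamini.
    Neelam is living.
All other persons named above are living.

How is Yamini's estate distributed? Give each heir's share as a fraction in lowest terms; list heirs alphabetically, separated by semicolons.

Bhavna 1/30; Chetan 1/90; Deepa 1/20; Falguni 1/2; Jayant 1/30; Kavita 1/20; Lakshmi 1/30; Manoj 1/90; Neelam 1/10; Rajiv 1/30; Sarita 1/10; Usha 1/90; Vikram 1/30

Falguni, as surviving spouse, takes 1/2.
The remaining 1/2 passes to Yamini's descendants per stirpes.
The 1/2 is divided into 5 equal shares of 1/10 among Hemant, Eshan, Sarita, Priya, Neelam.
Hemant predeceased; the 1/10 allotted to Hemant's branch passes to Hemant's issue by representation.
The 1/10 is divided into 3 equal shares of 1/30 among Rajiv, Jayant, Vikram.
Rajiv is living and takes 1/30.
Jayant is living and takes 1/30.
Vikram is living and takes 1/30.
Eshan predeceased; the 1/10 allotted to Eshan's branch passes to Eshan's issue by representation.
The 1/10 is divided into 3 equal shares of 1/30 among Lakshmi, Girish, Bhavna.
Lakshmi is living and takes 1/30.
Girish predeceased; the 1/30 allotted to Girish's branch passes to Girish's issue by representation.
The 1/30 is divided into 3 equal shares of 1/90 among Chetan, Usha, Manoj.
Chetan is living and takes 1/90.
Usha is living and takes 1/90.
Manoj is living and takes 1/90.
Bhavna is living and takes 1/30.
Sarita is living and takes 1/10.
Priya predeceased; the 1/10 allotted to Priya's branch passes to Priya's issue by representation.
The 1/10 is divided into 2 equal shares of 1/20 among Kavita, Deepa.
Kavita is living and takes 1/20.
Deepa is living and takes 1/20.
Neelam is living and takes 1/10.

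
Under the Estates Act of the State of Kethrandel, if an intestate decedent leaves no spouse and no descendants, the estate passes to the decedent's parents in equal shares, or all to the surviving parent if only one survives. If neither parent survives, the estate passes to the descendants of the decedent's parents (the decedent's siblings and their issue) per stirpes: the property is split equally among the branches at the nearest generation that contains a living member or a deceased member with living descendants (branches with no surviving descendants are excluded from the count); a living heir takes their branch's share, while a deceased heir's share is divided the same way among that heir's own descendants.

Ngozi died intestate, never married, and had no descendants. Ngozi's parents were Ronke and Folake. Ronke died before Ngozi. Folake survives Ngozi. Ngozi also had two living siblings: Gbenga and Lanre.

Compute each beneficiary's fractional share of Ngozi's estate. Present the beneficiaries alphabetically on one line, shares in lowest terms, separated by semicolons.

Only one parent, Folake, survives, so Folake takes the entire estate. The siblings take nothing because a surviving parent has priority.

Folake 1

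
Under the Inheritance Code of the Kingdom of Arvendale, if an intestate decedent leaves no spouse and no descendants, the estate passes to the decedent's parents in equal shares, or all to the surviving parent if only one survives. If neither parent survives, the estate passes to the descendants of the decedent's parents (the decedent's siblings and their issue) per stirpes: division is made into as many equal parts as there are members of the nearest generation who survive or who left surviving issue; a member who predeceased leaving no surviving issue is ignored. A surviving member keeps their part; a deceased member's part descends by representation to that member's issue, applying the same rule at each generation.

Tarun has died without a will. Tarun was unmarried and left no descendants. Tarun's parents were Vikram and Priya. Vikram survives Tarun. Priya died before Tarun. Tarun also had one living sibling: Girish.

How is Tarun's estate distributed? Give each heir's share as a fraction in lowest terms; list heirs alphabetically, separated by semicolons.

Vikram 1

Only one parent, Vikram, survives, so Vikram takes the entire estate. The siblings take nothing because a surviving parent has priority.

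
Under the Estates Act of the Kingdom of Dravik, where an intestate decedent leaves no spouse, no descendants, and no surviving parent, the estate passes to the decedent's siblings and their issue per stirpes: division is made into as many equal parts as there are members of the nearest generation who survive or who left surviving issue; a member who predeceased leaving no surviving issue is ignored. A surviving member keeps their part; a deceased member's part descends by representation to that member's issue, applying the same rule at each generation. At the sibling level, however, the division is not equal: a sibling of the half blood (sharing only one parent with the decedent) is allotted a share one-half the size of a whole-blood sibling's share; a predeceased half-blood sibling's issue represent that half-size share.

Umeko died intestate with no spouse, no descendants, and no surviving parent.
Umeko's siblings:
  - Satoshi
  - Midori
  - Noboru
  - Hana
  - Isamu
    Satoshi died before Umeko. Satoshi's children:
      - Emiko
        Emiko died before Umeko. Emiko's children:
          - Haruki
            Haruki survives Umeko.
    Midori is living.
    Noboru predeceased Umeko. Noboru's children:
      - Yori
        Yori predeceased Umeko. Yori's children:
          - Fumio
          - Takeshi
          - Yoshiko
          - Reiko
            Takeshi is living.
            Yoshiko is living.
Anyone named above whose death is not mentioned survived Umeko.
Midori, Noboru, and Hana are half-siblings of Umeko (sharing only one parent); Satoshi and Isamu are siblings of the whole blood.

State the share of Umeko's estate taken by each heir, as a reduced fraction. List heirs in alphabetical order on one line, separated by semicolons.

Fumio 1/28; Hana 1/7; Haruki 2/7; Isamu 2/7; Midori 1/7; Reiko 1/28; Takeshi 1/28; Yoshiko 1/28

No spouse, descendants, or parent survives, so the estate passes to Umeko's siblings per stirpes.
Half-blood siblings count for one-half the weight of whole-blood siblings at the initial division.
Dividing 1 in proportion to weights (total weight 7/2): Satoshi (weight 1) → 2/7; Midori (weight 1/2) → 1/7; Noboru (weight 1/2) → 1/7; Hana (weight 1/2) → 1/7; Isamu (weight 1) → 2/7.
Satoshi predeceased; the 2/7 allotted to Satoshi's branch passes to Satoshi's issue by representation.
Emiko's line is the sole branch at this level, so the full 2/7 passes to Emiko's issue by representation.
Haruki is the sole taker at this level and receives the full 2/7.
Midori is living and takes 1/7.
Noboru predeceased; the 1/7 allotted to Noboru's branch passes to Noboru's issue by representation.
Yori's line is the sole branch at this level, so the full 1/7 passes to Yori's issue by representation.
The 1/7 is divided into 4 equal shares of 1/28 among Fumio, Takeshi, Yoshiko, Reiko.
Fumio is living and takes 1/28.
Takeshi is living and takes 1/28.
Yoshiko is living and takes 1/28.
Reiko is living and takes 1/28.
Hana is living and takes 1/7.
Isamu is living and takes 2/7.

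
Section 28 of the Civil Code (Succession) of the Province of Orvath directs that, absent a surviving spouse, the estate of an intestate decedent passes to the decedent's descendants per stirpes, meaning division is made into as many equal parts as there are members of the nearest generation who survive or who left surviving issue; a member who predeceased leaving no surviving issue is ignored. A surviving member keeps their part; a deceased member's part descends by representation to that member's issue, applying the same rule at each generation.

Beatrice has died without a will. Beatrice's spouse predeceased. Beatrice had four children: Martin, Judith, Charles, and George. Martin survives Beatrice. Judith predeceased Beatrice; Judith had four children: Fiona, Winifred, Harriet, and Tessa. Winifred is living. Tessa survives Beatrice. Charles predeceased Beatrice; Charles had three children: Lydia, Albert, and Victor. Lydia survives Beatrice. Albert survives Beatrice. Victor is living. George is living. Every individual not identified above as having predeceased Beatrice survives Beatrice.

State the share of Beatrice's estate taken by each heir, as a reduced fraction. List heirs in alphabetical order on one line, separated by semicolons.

There is no surviving spouse, so the entire estate passes to Beatrice's descendants per stirpes.
The estate is divided into 4 equal shares of 1/4 among Martin, Judith, Charles, George.
Martin is living and takes 1/4.
Judith predeceased; the 1/4 allotted to Judith's branch passes to Judith's issue by representation.
The 1/4 is divided into 4 equal shares of 1/16 among Fiona, Winifred, Harriet, Tessa.
Fiona is living and takes 1/16.
Winifred is living and takes 1/16.
Harriet is living and takes 1/16.
Tessa is living and takes 1/16.
Charles predeceased; the 1/4 allotted to Charles's branch passes to Charles's issue by representation.
The 1/4 is divided into 3 equal shares of 1/12 among Lydia, Albert, Victor.
Lydia is living and takes 1/12.
Albert is living and takes 1/12.
Victor is living and takes 1/12.
George is living and takes 1/4.

Albert 1/12; Fiona 1/16; George 1/4; Harriet 1/16; Lydia 1/12; Martin 1/4; Tessa 1/16; Victor 1/12; Winifred 1/16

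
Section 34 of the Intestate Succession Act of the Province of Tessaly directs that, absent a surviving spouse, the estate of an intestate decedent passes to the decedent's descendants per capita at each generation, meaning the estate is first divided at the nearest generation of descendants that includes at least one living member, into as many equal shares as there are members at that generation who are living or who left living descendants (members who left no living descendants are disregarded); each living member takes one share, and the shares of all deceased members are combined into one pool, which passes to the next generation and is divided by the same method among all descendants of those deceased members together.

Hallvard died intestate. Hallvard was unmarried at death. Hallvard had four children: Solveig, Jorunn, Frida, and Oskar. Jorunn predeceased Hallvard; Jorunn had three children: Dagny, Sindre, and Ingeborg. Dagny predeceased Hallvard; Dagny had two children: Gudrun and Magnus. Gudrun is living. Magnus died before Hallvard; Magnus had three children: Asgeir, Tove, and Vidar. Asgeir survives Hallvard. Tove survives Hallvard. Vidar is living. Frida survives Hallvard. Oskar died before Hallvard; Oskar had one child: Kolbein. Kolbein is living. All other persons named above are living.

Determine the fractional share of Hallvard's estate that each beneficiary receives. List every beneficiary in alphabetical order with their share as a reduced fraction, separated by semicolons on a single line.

There is no surviving spouse, so the entire estate passes to Hallvard's descendants per capita at each generation.
At generation 1 (Solveig, Jorunn, Frida, Oskar) there are 4 shares of (1)/4 = 1/4 each.
Living: Solveig and Frida — each takes 1/4.
Deceased: Jorunn and Oskar. Their combined 1/2 is pooled and carried to generation 2.
At generation 2 (Dagny, Sindre, Ingeborg, Kolbein) there are 4 shares of (1/2)/4 = 1/8 each.
Living: Sindre, Ingeborg, and Kolbein — each takes 1/8.
Deceased: Dagny. That 1/8 share is carried to generation 3.
At generation 3 (Gudrun, Magnus) there are 2 shares of (1/8)/2 = 1/16 each.
Living: Gudrun — each takes 1/16.
Deceased: Magnus. That 1/16 share is carried to generation 4.
At generation 4 (Asgeir, Tove, Vidar) there are 3 shares of (1/16)/3 = 1/48 each.
Living: Asgeir, Tove, and Vidar — each takes 1/48.

Asgeir 1/48; Frida 1/4; Gudrun 1/16; Ingeborg 1/8; Kolbein 1/8; Sindre 1/8; Solveig 1/4; Tove 1/48; Vidar 1/48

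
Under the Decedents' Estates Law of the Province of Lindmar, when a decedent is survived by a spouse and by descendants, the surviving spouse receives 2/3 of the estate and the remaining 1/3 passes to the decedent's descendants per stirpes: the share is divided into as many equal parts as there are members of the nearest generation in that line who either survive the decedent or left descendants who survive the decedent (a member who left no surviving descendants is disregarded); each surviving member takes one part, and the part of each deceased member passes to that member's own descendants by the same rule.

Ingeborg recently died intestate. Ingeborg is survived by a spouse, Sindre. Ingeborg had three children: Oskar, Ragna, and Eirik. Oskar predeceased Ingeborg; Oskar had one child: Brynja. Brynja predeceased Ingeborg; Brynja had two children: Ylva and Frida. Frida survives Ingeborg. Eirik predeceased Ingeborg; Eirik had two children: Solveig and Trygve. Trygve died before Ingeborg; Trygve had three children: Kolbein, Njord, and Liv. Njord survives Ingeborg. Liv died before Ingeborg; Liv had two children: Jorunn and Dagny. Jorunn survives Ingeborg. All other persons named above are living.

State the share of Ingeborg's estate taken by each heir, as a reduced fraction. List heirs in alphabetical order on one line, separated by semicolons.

Dagny 1/108; Frida 1/18; Jorunn 1/108; Kolbein 1/54; Njord 1/54; Ragna 1/9; Sindre 2/3; Solveig 1/18; Ylva 1/18

Sindre, as surviving spouse, takes 2/3.
The remaining 1/3 passes to Ingeborg's descendants per stirpes.
The 1/3 is divided into 3 equal shares of 1/9 among Oskar, Ragna, Eirik.
Oskar predeceased; the 1/9 allotted to Oskar's branch passes to Oskar's issue by representation.
Brynja's line is the sole branch at this level, so the full 1/9 passes to Brynja's issue by representation.
The 1/9 is divided into 2 equal shares of 1/18 among Ylva, Frida.
Ylva is living and takes 1/18.
Frida is living and takes 1/18.
Ragna is living and takes 1/9.
Eirik predeceased; the 1/9 allotted to Eirik's branch passes to Eirik's issue by representation.
The 1/9 is divided into 2 equal shares of 1/18 among Solveig, Trygve.
Solveig is living and takes 1/18.
Trygve predeceased; the 1/18 allotted to Trygve's branch passes to Trygve's issue by representation.
The 1/18 is divided into 3 equal shares of 1/54 among Kolbein, Njord, Liv.
Kolbein is living and takes 1/54.
Njord is living and takes 1/54.
Liv predeceased; the 1/54 allotted to Liv's branch passes to Liv's issue by representation.
The 1/54 is divided into 2 equal shares of 1/108 among Jorunn, Dagny.
Jorunn is living and takes 1/108.
Dagny is living and takes 1/108.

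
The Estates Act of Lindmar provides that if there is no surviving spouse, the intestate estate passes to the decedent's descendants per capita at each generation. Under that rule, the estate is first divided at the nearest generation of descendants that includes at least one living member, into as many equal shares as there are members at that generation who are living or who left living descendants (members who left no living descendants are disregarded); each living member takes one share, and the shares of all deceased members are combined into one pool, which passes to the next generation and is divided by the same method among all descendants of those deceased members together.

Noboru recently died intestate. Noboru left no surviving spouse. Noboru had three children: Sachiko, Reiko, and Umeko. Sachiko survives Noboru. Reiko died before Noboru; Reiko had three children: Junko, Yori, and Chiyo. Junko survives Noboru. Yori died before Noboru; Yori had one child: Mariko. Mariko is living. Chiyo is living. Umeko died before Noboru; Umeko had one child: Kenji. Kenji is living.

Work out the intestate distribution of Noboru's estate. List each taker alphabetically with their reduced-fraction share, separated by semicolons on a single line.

There is no surviving spouse, so the entire estate passes to Noboru's descendants per capita at each generation.
At generation 1 (Sachiko, Reiko, Umeko) there are 3 shares of (1)/3 = 1/3 each.
Living: Sachiko — each takes 1/3.
Deceased: Reiko and Umeko. Their combined 2/3 is pooled and carried to generation 2.
At generation 2 (Junko, Yori, Chiyo, Kenji) there are 4 shares of (2/3)/4 = 1/6 each.
Living: Junko, Chiyo, and Kenji — each takes 1/6.
Deceased: Yori. That 1/6 share is carried to generation 3.
At generation 3 (Mariko) there are 1 shares of (1/6)/1 = 1/6 each.
Living: Mariko — each takes 1/6.

Chiyo 1/6; Junko 1/6; Kenji 1/6; Mariko 1/6; Sachiko 1/3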